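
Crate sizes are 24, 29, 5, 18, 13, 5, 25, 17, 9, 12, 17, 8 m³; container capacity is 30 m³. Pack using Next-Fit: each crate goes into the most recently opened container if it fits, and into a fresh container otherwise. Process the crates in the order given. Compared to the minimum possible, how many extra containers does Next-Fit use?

Next-Fit: [24] [29] [5,18] [13,5] [25] [17,9] [12,17] [8] → 8 containers.
Total size 182 m³; any packing needs at least ⌈182/30⌉ = 7 containers.
An optimal packing achieves that bound: [29] [25,5] [24,5] [18,12] [17,13] [17,9] [8] → 7 containers.
Excess: 8 − 7 = 1.

1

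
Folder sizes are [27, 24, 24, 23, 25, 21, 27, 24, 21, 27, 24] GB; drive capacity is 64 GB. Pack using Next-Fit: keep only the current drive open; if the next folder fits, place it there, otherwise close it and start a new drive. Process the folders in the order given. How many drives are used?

Put 27 GB in drive 1; 37 GB remain.
Put 24 GB in drive 1; 13 GB remain.
Put 24 GB in drive 2; 40 GB remain.
Put 23 GB in drive 2; 17 GB remain.
Put 25 GB in drive 3; 39 GB remain.
Put 21 GB in drive 3; 18 GB remain.
Put 27 GB in drive 4; 37 GB remain.
Put 24 GB in drive 4; 13 GB remain.
Put 21 GB in drive 5; 43 GB remain.
Put 27 GB in drive 5; 16 GB remain.
Put 24 GB in drive 6; 40 GB remain.
Final drives: [27,24] [24,23] [25,21] [27,24] [21,27] [24].

6 drives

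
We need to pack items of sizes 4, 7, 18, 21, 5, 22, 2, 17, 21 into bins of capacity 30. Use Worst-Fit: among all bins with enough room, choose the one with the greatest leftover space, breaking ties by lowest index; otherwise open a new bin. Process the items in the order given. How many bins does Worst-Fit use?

5

Put 4 in bin 1; 26 remain.
Put 7 in bin 1; 19 remain.
Put 18 in bin 1; 1 remain.
Put 21 in bin 2; 9 remain.
Put 5 in bin 2; 4 remain.
Put 22 in bin 3; 8 remain.
Put 2 in bin 3; 6 remain.
Put 17 in bin 4; 13 remain.
Put 21 in bin 5; 9 remain.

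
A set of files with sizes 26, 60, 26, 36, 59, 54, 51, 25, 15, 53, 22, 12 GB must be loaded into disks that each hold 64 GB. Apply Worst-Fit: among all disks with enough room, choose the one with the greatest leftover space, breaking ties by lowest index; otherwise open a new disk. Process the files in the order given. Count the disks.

8

disk 1: place 26 GB, 38 GB left
disk 2: place 60 GB, 4 GB left
disk 1: place 26 GB, 12 GB left
disk 3: place 36 GB, 28 GB left
disk 4: place 59 GB, 5 GB left
disk 5: place 54 GB, 10 GB left
disk 6: place 51 GB, 13 GB left
disk 3: place 25 GB, 3 GB left
disk 7: place 15 GB, 49 GB left
disk 8: place 53 GB, 11 GB left
disk 7: place 22 GB, 27 GB left
disk 7: place 12 GB, 15 GB left
Final disks: [26,26] [60] [36,25] [59] [54] [51] [15,22,12] [53].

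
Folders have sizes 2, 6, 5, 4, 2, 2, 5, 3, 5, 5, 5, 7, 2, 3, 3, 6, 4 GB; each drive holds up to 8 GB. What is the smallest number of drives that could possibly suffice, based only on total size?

Total size = 2 + 6 + 5 + 4 + 2 + 2 + 5 + 3 + 5 + 5 + 5 + 7 + 2 + 3 + 3 + 6 + 4 = 69 GB.
⌈69 / 8⌉ = 9.

9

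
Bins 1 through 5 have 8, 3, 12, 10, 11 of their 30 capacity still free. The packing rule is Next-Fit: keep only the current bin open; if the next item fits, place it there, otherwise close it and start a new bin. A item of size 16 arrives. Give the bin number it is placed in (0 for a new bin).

0

Next-Fit only looks at bin 5, which has 11 free.
16 does not fit, so a new bin is opened.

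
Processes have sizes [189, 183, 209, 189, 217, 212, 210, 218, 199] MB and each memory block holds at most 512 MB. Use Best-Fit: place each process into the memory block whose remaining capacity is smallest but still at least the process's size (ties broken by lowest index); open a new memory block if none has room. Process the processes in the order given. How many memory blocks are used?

189 MB → memory block 1 (remaining 323 MB)
183 MB → memory block 1 (remaining 140 MB)
209 MB → memory block 2 (remaining 303 MB)
189 MB → memory block 2 (remaining 114 MB)
217 MB → memory block 3 (remaining 295 MB)
212 MB → memory block 3 (remaining 83 MB)
210 MB → memory block 4 (remaining 302 MB)
218 MB → memory block 4 (remaining 84 MB)
199 MB → memory block 5 (remaining 313 MB)

5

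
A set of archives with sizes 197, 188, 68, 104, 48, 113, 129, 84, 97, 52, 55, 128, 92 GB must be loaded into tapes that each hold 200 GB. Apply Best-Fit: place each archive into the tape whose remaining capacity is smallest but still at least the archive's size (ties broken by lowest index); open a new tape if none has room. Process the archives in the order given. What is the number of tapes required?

tape 1: place 197 GB, 3 GB left
tape 2: place 188 GB, 12 GB left
tape 3: place 68 GB, 132 GB left
tape 3: place 104 GB, 28 GB left
tape 4: place 48 GB, 152 GB left
tape 4: place 113 GB, 39 GB left
tape 5: place 129 GB, 71 GB left
tape 6: place 84 GB, 116 GB left
tape 6: place 97 GB, 19 GB left
tape 5: place 52 GB, 19 GB left
tape 7: place 55 GB, 145 GB left
tape 7: place 128 GB, 17 GB left
tape 8: place 92 GB, 108 GB left
Final tapes: [197] [188] [68,104] [48,113] [129,52] [84,97] [55,128] [92].

8 tapes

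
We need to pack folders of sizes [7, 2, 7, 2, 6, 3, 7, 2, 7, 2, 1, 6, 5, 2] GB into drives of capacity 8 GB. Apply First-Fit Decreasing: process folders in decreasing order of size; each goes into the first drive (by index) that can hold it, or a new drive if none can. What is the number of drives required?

Sorted descending: 7, 7, 7, 7, 6, 6, 5, 3, 2, 2, 2, 2, 2, 1.
7 GB → drive 1 (remaining 1 GB)
7 GB → drive 2 (remaining 1 GB)
7 GB → drive 3 (remaining 1 GB)
7 GB → drive 4 (remaining 1 GB)
6 GB → drive 5 (remaining 2 GB)
6 GB → drive 6 (remaining 2 GB)
5 GB → drive 7 (remaining 3 GB)
3 GB → drive 7 (remaining 0 GB)
2 GB → drive 5 (remaining 0 GB)
2 GB → drive 6 (remaining 0 GB)
2 GB → drive 8 (remaining 6 GB)
2 GB → drive 8 (remaining 4 GB)
2 GB → drive 8 (remaining 2 GB)
1 GB → drive 1 (remaining 0 GB)
Final drives: [7,1] [7] [7] [7] [6,2] [6,2] [5,3] [2,2,2].

8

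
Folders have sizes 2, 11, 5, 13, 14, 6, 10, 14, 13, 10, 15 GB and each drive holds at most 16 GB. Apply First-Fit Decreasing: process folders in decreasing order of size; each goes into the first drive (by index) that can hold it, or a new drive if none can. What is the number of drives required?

8

Sorted descending: 15, 14, 14, 13, 13, 11, 10, 10, 6, 5, 2.
Put 15 GB in drive 1; 1 GB remain.
Put 14 GB in drive 2; 2 GB remain.
Put 14 GB in drive 3; 2 GB remain.
Put 13 GB in drive 4; 3 GB remain.
Put 13 GB in drive 5; 3 GB remain.
Put 11 GB in drive 6; 5 GB remain.
Put 10 GB in drive 7; 6 GB remain.
Put 10 GB in drive 8; 6 GB remain.
Put 6 GB in drive 7; 0 GB remain.
Put 5 GB in drive 6; 0 GB remain.
Put 2 GB in drive 2; 0 GB remain.
Final drives: [15] [14,2] [14] [13] [13] [11,5] [10,6] [10].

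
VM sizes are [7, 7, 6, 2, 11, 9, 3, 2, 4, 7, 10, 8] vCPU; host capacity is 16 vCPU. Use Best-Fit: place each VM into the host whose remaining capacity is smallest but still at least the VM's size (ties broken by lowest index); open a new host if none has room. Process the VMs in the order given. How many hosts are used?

Put 7 vCPU in host 1; 9 vCPU remain.
Put 7 vCPU in host 1; 2 vCPU remain.
Put 6 vCPU in host 2; 10 vCPU remain.
Put 2 vCPU in host 1; 0 vCPU remain.
Put 11 vCPU in host 3; 5 vCPU remain.
Put 9 vCPU in host 2; 1 vCPU remain.
Put 3 vCPU in host 3; 2 vCPU remain.
Put 2 vCPU in host 3; 0 vCPU remain.
Put 4 vCPU in host 4; 12 vCPU remain.
Put 7 vCPU in host 4; 5 vCPU remain.
Put 10 vCPU in host 5; 6 vCPU remain.
Put 8 vCPU in host 6; 8 vCPU remain.
Final hosts: [7,7,2] [6,9] [11,3,2] [4,7] [10] [8].

6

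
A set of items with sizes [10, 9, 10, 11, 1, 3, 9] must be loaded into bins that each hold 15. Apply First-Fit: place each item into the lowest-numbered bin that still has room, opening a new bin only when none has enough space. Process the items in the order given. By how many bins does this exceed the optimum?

0

First-Fit: [10,1,3] [9] [10] [11] [9] → 5 bins.
5 items exceed 7.5 (half the capacity), and no two of those can share a bin, so at least 5 bins are needed.
So 5 is already optimal.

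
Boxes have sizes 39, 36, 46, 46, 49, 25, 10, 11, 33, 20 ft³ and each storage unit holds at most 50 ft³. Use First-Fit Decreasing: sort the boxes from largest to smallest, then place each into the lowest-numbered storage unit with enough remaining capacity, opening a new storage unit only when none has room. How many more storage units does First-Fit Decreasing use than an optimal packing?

0

First-Fit Decreasing: [49] [46] [46] [39,11] [36,10] [33] [25,20] → 7 storage units.
Total size 315 ft³; any packing needs at least ⌈315/50⌉ = 7 storage units.
So 7 is already optimal.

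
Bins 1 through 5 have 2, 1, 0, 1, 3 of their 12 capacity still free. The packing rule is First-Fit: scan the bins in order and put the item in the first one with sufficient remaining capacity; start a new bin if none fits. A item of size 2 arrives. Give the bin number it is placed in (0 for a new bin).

1

Bins with room: bin 1 (2), bin 5 (3).
The first with room is bin 1.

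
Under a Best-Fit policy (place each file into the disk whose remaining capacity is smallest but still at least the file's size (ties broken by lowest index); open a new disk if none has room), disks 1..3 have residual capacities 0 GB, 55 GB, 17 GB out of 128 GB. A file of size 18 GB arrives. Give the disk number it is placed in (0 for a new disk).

2

Disks with room: disk 2 (55 GB).
Tightest fit is disk 2 with 55 GB free.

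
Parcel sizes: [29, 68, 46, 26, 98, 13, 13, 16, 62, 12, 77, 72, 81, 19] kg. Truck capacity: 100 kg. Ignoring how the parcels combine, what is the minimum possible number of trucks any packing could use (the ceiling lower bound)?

7 trucks

Total size = 29 + 68 + 46 + 26 + 98 + 13 + 13 + 16 + 62 + 12 + 77 + 72 + 81 + 19 = 632 kg.
⌈632 / 100⌉ = 7.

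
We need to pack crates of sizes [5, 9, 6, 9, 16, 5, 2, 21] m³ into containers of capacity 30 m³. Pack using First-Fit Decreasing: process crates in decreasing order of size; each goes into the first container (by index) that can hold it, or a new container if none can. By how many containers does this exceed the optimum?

0

First-Fit Decreasing: [21,9] [16,9,5] [6,5,2] → 3 containers.
Total size 73 m³; any packing needs at least ⌈73/30⌉ = 3 containers.
So 3 is already optimal.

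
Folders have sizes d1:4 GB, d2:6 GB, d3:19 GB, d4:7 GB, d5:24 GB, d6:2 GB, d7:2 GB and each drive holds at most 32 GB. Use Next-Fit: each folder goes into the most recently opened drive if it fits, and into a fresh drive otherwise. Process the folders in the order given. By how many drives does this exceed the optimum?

Next-Fit: [4,6,19] [7,24] [2,2] → 3 drives.
Total size 64 GB; any packing needs at least ⌈64/32⌉ = 2 drives.
An optimal packing achieves that bound: [24,6,2] [19,7,4,2] → 2 drives.
Excess: 3 − 2 = 1.

1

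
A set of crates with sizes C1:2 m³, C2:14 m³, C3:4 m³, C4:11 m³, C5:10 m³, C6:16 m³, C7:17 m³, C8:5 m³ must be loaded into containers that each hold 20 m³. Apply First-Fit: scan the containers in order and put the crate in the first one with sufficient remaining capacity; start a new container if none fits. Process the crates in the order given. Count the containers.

C1 (2 m³) → container 1 (remaining 18 m³)
C2 (14 m³) → container 1 (remaining 4 m³)
C3 (4 m³) → container 1 (remaining 0 m³)
C4 (11 m³) → container 2 (remaining 9 m³)
C5 (10 m³) → container 3 (remaining 10 m³)
C6 (16 m³) → container 4 (remaining 4 m³)
C7 (17 m³) → container 5 (remaining 3 m³)
C8 (5 m³) → container 2 (remaining 4 m³)
Final containers: [2,14,4] [11,5] [10] [16] [17].

5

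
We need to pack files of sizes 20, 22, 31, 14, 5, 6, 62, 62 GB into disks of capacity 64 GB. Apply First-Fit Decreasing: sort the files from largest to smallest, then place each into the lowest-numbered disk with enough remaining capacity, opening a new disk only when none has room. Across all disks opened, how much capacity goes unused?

34

Sorted descending: 62, 62, 31, 22, 20, 14, 6, 5.
disk 1: place 62 GB, 2 GB left
disk 2: place 62 GB, 2 GB left
disk 3: place 31 GB, 33 GB left
disk 3: place 22 GB, 11 GB left
disk 4: place 20 GB, 44 GB left
disk 4: place 14 GB, 30 GB left
disk 3: place 6 GB, 5 GB left
disk 3: place 5 GB, 0 GB left
4 disks × 64 GB = 256 GB; used 222 GB; unused 34 GB.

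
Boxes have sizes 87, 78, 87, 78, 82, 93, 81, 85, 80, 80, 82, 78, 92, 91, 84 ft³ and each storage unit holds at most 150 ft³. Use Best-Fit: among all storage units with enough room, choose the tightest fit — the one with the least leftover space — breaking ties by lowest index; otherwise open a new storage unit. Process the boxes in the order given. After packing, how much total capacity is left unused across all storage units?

Put 87 ft³ in storage unit 1; 63 ft³ remain.
Put 78 ft³ in storage unit 2; 72 ft³ remain.
Put 87 ft³ in storage unit 3; 63 ft³ remain.
Put 78 ft³ in storage unit 4; 72 ft³ remain.
Put 82 ft³ in storage unit 5; 68 ft³ remain.
Put 93 ft³ in storage unit 6; 57 ft³ remain.
Put 81 ft³ in storage unit 7; 69 ft³ remain.
Put 85 ft³ in storage unit 8; 65 ft³ remain.
Put 80 ft³ in storage unit 9; 70 ft³ remain.
Put 80 ft³ in storage unit 10; 70 ft³ remain.
Put 82 ft³ in storage unit 11; 68 ft³ remain.
Put 78 ft³ in storage unit 12; 72 ft³ remain.
Put 92 ft³ in storage unit 13; 58 ft³ remain.
Put 91 ft³ in storage unit 14; 59 ft³ remain.
Put 84 ft³ in storage unit 15; 66 ft³ remain.
15 storage units × 150 ft³ = 2250 ft³; used 1258 ft³; unused 992 ft³.

992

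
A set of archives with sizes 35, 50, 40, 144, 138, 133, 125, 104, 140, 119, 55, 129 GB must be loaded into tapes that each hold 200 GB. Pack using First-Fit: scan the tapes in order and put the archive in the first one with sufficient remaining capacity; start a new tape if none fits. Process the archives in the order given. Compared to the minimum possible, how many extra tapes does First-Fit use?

1

First-Fit: [35,50,40,55] [144] [138] [133] [125] [104] [140] [119] [129] → 9 tapes.
8 archives exceed 100 GB (half the capacity), and no two of those can share a tape, so at least 8 tapes are needed.
An optimal packing achieves that bound: [144,55] [140,50] [138,40] [133,35] [129] [125] [119] [104] → 8 tapes.
Excess: 9 − 8 = 1.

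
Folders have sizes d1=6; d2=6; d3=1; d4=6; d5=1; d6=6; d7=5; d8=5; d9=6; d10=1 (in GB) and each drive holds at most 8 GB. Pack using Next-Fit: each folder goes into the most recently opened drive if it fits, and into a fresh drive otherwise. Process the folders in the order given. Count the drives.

7 drives

Put d1 (6 GB) in drive 1; 2 GB remain.
Put d2 (6 GB) in drive 2; 2 GB remain.
Put d3 (1 GB) in drive 2; 1 GB remain.
Put d4 (6 GB) in drive 3; 2 GB remain.
Put d5 (1 GB) in drive 3; 1 GB remain.
Put d6 (6 GB) in drive 4; 2 GB remain.
Put d7 (5 GB) in drive 5; 3 GB remain.
Put d8 (5 GB) in drive 6; 3 GB remain.
Put d9 (6 GB) in drive 7; 2 GB remain.
Put d10 (1 GB) in drive 7; 1 GB remain.
Final drives: [6] [6,1] [6,1] [6] [5] [5] [6,1].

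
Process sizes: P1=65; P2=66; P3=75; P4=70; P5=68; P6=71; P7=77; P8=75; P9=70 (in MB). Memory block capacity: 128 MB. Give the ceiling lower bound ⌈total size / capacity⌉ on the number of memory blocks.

Total size = 65 + 66 + 75 + 70 + 68 + 71 + 77 + 75 + 70 = 637 MB.
⌈637 / 128⌉ = 5.

5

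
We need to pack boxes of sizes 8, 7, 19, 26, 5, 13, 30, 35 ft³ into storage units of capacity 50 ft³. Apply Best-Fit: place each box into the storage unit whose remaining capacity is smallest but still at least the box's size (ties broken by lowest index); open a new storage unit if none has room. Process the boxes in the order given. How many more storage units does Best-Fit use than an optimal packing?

Best-Fit: [8,7,19,5] [26,13] [30] [35] → 4 storage units.
Total size 143 ft³; any packing needs at least ⌈143/50⌉ = 3 storage units.
An optimal packing achieves that bound: [35,13] [30,19] [26,8,7,5] → 3 storage units.
Excess: 4 − 3 = 1.

1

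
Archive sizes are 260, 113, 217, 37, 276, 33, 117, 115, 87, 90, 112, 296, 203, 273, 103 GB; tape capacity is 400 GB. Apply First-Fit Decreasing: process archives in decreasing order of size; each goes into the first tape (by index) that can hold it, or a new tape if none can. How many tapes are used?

6

Sorted descending: 296, 276, 273, 260, 217, 203, 117, 115, 113, 112, 103, 90, 87, 37, 33.
Put 296 GB in tape 1; 104 GB remain.
Put 276 GB in tape 2; 124 GB remain.
Put 273 GB in tape 3; 127 GB remain.
Put 260 GB in tape 4; 140 GB remain.
Put 217 GB in tape 5; 183 GB remain.
Put 203 GB in tape 6; 197 GB remain.
Put 117 GB in tape 2; 7 GB remain.
Put 115 GB in tape 3; 12 GB remain.
Put 113 GB in tape 4; 27 GB remain.
Put 112 GB in tape 5; 71 GB remain.
Put 103 GB in tape 1; 1 GB remain.
Put 90 GB in tape 6; 107 GB remain.
Put 87 GB in tape 6; 20 GB remain.
Put 37 GB in tape 5; 34 GB remain.
Put 33 GB in tape 5; 1 GB remain.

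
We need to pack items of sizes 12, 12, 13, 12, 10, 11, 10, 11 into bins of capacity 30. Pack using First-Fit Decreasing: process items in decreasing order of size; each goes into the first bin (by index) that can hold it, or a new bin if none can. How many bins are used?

4 bins

Sorted descending: 13, 12, 12, 12, 11, 11, 10, 10.
Put 13 in bin 1; 17 remain.
Put 12 in bin 1; 5 remain.
Put 12 in bin 2; 18 remain.
Put 12 in bin 2; 6 remain.
Put 11 in bin 3; 19 remain.
Put 11 in bin 3; 8 remain.
Put 10 in bin 4; 20 remain.
Put 10 in bin 4; 10 remain.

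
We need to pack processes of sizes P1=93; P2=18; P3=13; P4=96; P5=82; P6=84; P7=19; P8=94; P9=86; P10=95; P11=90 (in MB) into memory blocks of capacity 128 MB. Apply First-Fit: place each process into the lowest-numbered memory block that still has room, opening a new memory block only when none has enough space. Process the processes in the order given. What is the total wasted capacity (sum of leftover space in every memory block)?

P1 (93 MB) → memory block 1 (remaining 35 MB)
P2 (18 MB) → memory block 1 (remaining 17 MB)
P3 (13 MB) → memory block 1 (remaining 4 MB)
P4 (96 MB) → memory block 2 (remaining 32 MB)
P5 (82 MB) → memory block 3 (remaining 46 MB)
P6 (84 MB) → memory block 4 (remaining 44 MB)
P7 (19 MB) → memory block 2 (remaining 13 MB)
P8 (94 MB) → memory block 5 (remaining 34 MB)
P9 (86 MB) → memory block 6 (remaining 42 MB)
P10 (95 MB) → memory block 7 (remaining 33 MB)
P11 (90 MB) → memory block 8 (remaining 38 MB)
8 memory blocks × 128 MB = 1024 MB; used 770 MB; unused 254 MB.

254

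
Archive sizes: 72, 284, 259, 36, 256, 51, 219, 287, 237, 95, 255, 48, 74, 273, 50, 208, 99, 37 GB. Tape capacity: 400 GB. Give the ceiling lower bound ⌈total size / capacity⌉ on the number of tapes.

8

Total size = 72 + 284 + 259 + 36 + 256 + 51 + 219 + 287 + 237 + 95 + 255 + 48 + 74 + 273 + 50 + 208 + 99 + 37 = 2840 GB.
⌈2840 / 400⌉ = 8.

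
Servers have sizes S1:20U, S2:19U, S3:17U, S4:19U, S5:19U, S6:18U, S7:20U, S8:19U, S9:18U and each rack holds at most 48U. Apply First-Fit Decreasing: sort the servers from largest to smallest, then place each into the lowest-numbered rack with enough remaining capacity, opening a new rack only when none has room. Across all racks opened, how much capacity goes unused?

Sorted descending: 20, 20, 19, 19, 19, 19, 18, 18, 17.
Put 20U in rack 1; 28U remain.
Put 20U in rack 1; 8U remain.
Put 19U in rack 2; 29U remain.
Put 19U in rack 2; 10U remain.
Put 19U in rack 3; 29U remain.
Put 19U in rack 3; 10U remain.
Put 18U in rack 4; 30U remain.
Put 18U in rack 4; 12U remain.
Put 17U in rack 5; 31U remain.
5 racks × 48U = 240U; used 169U; unused 71U.

71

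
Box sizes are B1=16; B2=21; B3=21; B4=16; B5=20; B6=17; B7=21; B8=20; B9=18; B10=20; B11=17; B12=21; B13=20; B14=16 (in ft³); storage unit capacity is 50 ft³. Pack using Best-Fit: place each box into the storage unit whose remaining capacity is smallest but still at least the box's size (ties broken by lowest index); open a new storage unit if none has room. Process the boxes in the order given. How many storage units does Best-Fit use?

7

storage unit 1: place B1 (16 ft³), 34 ft³ left
storage unit 1: place B2 (21 ft³), 13 ft³ left
storage unit 2: place B3 (21 ft³), 29 ft³ left
storage unit 2: place B4 (16 ft³), 13 ft³ left
storage unit 3: place B5 (20 ft³), 30 ft³ left
storage unit 3: place B6 (17 ft³), 13 ft³ left
storage unit 4: place B7 (21 ft³), 29 ft³ left
storage unit 4: place B8 (20 ft³), 9 ft³ left
storage unit 5: place B9 (18 ft³), 32 ft³ left
storage unit 5: place B10 (20 ft³), 12 ft³ left
storage unit 6: place B11 (17 ft³), 33 ft³ left
storage unit 6: place B12 (21 ft³), 12 ft³ left
storage unit 7: place B13 (20 ft³), 30 ft³ left
storage unit 7: place B14 (16 ft³), 14 ft³ left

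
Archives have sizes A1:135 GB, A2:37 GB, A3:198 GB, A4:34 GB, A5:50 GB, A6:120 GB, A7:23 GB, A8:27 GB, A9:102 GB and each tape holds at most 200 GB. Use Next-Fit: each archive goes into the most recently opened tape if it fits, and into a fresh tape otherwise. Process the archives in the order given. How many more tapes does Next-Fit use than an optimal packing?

1

Next-Fit: [135,37] [198] [34,50] [120,23,27] [102] → 5 tapes.
Total size 726 GB; any packing needs at least ⌈726/200⌉ = 4 tapes.
An optimal packing achieves that bound: [198] [135,50] [120,37,34] [102,27,23] → 4 tapes.
Excess: 5 − 4 = 1.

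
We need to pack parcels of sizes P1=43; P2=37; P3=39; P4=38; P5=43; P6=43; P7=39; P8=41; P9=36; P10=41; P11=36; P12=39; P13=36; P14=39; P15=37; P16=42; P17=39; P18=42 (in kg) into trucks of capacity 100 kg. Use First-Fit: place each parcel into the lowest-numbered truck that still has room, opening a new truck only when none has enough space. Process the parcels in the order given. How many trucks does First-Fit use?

Put P1 (43 kg) in truck 1; 57 kg remain.
Put P2 (37 kg) in truck 1; 20 kg remain.
Put P3 (39 kg) in truck 2; 61 kg remain.
Put P4 (38 kg) in truck 2; 23 kg remain.
Put P5 (43 kg) in truck 3; 57 kg remain.
Put P6 (43 kg) in truck 3; 14 kg remain.
Put P7 (39 kg) in truck 4; 61 kg remain.
Put P8 (41 kg) in truck 4; 20 kg remain.
Put P9 (36 kg) in truck 5; 64 kg remain.
Put P10 (41 kg) in truck 5; 23 kg remain.
Put P11 (36 kg) in truck 6; 64 kg remain.
Put P12 (39 kg) in truck 6; 25 kg remain.
Put P13 (36 kg) in truck 7; 64 kg remain.
Put P14 (39 kg) in truck 7; 25 kg remain.
Put P15 (37 kg) in truck 8; 63 kg remain.
Put P16 (42 kg) in truck 8; 21 kg remain.
Put P17 (39 kg) in truck 9; 61 kg remain.
Put P18 (42 kg) in truck 9; 19 kg remain.
Final trucks: [43,37] [39,38] [43,43] [39,41] [36,41] [36,39] [36,39] [37,42] [39,42].

9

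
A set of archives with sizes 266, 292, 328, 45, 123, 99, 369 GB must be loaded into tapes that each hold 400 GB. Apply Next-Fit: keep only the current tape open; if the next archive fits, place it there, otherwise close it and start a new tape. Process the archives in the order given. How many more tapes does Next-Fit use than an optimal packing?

Next-Fit: [266] [292] [328,45] [123,99] [369] → 5 tapes.
Total size 1522 GB; any packing needs at least ⌈1522/400⌉ = 4 tapes.
An optimal packing achieves that bound: [369] [328,45] [292,99] [266,123] → 4 tapes.
Excess: 5 − 4 = 1.

1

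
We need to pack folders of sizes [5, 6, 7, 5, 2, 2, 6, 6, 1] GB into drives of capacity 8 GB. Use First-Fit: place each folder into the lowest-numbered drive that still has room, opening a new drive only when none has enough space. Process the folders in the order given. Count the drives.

6 drives

5 GB → drive 1 (remaining 3 GB)
6 GB → drive 2 (remaining 2 GB)
7 GB → drive 3 (remaining 1 GB)
5 GB → drive 4 (remaining 3 GB)
2 GB → drive 1 (remaining 1 GB)
2 GB → drive 2 (remaining 0 GB)
6 GB → drive 5 (remaining 2 GB)
6 GB → drive 6 (remaining 2 GB)
1 GB → drive 1 (remaining 0 GB)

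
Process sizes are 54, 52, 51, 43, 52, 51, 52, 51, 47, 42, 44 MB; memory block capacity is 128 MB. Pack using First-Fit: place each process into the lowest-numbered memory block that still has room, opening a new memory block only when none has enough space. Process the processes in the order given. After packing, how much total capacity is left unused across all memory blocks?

229

Put 54 MB in memory block 1; 74 MB remain.
Put 52 MB in memory block 1; 22 MB remain.
Put 51 MB in memory block 2; 77 MB remain.
Put 43 MB in memory block 2; 34 MB remain.
Put 52 MB in memory block 3; 76 MB remain.
Put 51 MB in memory block 3; 25 MB remain.
Put 52 MB in memory block 4; 76 MB remain.
Put 51 MB in memory block 4; 25 MB remain.
Put 47 MB in memory block 5; 81 MB remain.
Put 42 MB in memory block 5; 39 MB remain.
Put 44 MB in memory block 6; 84 MB remain.
6 memory blocks × 128 MB = 768 MB; used 539 MB; unused 229 MB.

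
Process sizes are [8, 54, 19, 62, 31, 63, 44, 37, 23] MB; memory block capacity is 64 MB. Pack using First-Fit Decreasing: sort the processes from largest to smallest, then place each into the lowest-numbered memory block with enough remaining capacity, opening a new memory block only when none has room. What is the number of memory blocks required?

Sorted descending: 63, 62, 54, 44, 37, 31, 23, 19, 8.
Put 63 MB in memory block 1; 1 MB remain.
Put 62 MB in memory block 2; 2 MB remain.
Put 54 MB in memory block 3; 10 MB remain.
Put 44 MB in memory block 4; 20 MB remain.
Put 37 MB in memory block 5; 27 MB remain.
Put 31 MB in memory block 6; 33 MB remain.
Put 23 MB in memory block 5; 4 MB remain.
Put 19 MB in memory block 4; 1 MB remain.
Put 8 MB in memory block 3; 2 MB remain.

6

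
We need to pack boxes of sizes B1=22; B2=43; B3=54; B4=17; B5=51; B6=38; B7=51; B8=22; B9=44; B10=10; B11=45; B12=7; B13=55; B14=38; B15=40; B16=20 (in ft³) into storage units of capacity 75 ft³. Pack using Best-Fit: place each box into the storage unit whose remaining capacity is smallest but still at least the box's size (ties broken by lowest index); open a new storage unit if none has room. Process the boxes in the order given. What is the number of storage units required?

10

storage unit 1: place B1 (22 ft³), 53 ft³ left
storage unit 1: place B2 (43 ft³), 10 ft³ left
storage unit 2: place B3 (54 ft³), 21 ft³ left
storage unit 2: place B4 (17 ft³), 4 ft³ left
storage unit 3: place B5 (51 ft³), 24 ft³ left
storage unit 4: place B6 (38 ft³), 37 ft³ left
storage unit 5: place B7 (51 ft³), 24 ft³ left
storage unit 3: place B8 (22 ft³), 2 ft³ left
storage unit 6: place B9 (44 ft³), 31 ft³ left
storage unit 1: place B10 (10 ft³), 0 ft³ left
storage unit 7: place B11 (45 ft³), 30 ft³ left
storage unit 5: place B12 (7 ft³), 17 ft³ left
storage unit 8: place B13 (55 ft³), 20 ft³ left
storage unit 9: place B14 (38 ft³), 37 ft³ left
storage unit 10: place B15 (40 ft³), 35 ft³ left
storage unit 8: place B16 (20 ft³), 0 ft³ left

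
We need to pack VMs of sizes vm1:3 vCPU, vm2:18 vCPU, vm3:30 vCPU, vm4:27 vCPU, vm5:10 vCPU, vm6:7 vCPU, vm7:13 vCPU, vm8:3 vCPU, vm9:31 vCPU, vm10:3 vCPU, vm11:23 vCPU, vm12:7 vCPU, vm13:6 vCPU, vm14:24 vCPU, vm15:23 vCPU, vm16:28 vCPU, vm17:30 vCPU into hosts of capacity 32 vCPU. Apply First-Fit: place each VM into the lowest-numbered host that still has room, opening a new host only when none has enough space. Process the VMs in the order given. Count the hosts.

10

host 1: place vm1 (3 vCPU), 29 vCPU left
host 1: place vm2 (18 vCPU), 11 vCPU left
host 2: place vm3 (30 vCPU), 2 vCPU left
host 3: place vm4 (27 vCPU), 5 vCPU left
host 1: place vm5 (10 vCPU), 1 vCPU left
host 4: place vm6 (7 vCPU), 25 vCPU left
host 4: place vm7 (13 vCPU), 12 vCPU left
host 3: place vm8 (3 vCPU), 2 vCPU left
host 5: place vm9 (31 vCPU), 1 vCPU left
host 4: place vm10 (3 vCPU), 9 vCPU left
host 6: place vm11 (23 vCPU), 9 vCPU left
host 4: place vm12 (7 vCPU), 2 vCPU left
host 6: place vm13 (6 vCPU), 3 vCPU left
host 7: place vm14 (24 vCPU), 8 vCPU left
host 8: place vm15 (23 vCPU), 9 vCPU left
host 9: place vm16 (28 vCPU), 4 vCPU left
host 10: place vm17 (30 vCPU), 2 vCPU left
Final hosts: [3,18,10] [30] [27,3] [7,13,3,7] [31] [23,6] [24] [23] [28] [30].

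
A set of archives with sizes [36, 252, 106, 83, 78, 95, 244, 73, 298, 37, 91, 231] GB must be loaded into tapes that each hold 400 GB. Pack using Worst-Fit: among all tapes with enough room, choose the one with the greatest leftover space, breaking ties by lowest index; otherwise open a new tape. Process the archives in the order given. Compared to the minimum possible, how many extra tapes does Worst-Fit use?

0

Worst-Fit: [36,252,106] [83,78,95,37,91] [244,73] [298] [231] → 5 tapes.
Total size 1624 GB; any packing needs at least ⌈1624/400⌉ = 5 tapes.
So 5 is already optimal.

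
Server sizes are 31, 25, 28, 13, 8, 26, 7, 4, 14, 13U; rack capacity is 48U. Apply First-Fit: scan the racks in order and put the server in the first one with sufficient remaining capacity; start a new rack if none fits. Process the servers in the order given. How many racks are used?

Put 31U in rack 1; 17U remain.
Put 25U in rack 2; 23U remain.
Put 28U in rack 3; 20U remain.
Put 13U in rack 1; 4U remain.
Put 8U in rack 2; 15U remain.
Put 26U in rack 4; 22U remain.
Put 7U in rack 2; 8U remain.
Put 4U in rack 1; 0U remain.
Put 14U in rack 3; 6U remain.
Put 13U in rack 4; 9U remain.

4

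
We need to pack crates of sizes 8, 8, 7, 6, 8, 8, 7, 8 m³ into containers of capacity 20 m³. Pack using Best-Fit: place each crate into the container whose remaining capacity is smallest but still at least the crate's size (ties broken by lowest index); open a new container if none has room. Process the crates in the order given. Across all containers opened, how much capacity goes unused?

20

container 1: place 8 m³, 12 m³ left
container 1: place 8 m³, 4 m³ left
container 2: place 7 m³, 13 m³ left
container 2: place 6 m³, 7 m³ left
container 3: place 8 m³, 12 m³ left
container 3: place 8 m³, 4 m³ left
container 2: place 7 m³, 0 m³ left
container 4: place 8 m³, 12 m³ left
4 containers × 20 m³ = 80 m³; used 60 m³; unused 20 m³.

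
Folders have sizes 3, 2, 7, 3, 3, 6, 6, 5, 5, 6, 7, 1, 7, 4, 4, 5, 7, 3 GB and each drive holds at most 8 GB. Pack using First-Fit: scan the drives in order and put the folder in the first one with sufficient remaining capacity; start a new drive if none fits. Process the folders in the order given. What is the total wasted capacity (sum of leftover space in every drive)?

12

Put 3 GB in drive 1; 5 GB remain.
Put 2 GB in drive 1; 3 GB remain.
Put 7 GB in drive 2; 1 GB remain.
Put 3 GB in drive 1; 0 GB remain.
Put 3 GB in drive 3; 5 GB remain.
Put 6 GB in drive 4; 2 GB remain.
Put 6 GB in drive 5; 2 GB remain.
Put 5 GB in drive 3; 0 GB remain.
Put 5 GB in drive 6; 3 GB remain.
Put 6 GB in drive 7; 2 GB remain.
Put 7 GB in drive 8; 1 GB remain.
Put 1 GB in drive 2; 0 GB remain.
Put 7 GB in drive 9; 1 GB remain.
Put 4 GB in drive 10; 4 GB remain.
Put 4 GB in drive 10; 0 GB remain.
Put 5 GB in drive 11; 3 GB remain.
Put 7 GB in drive 12; 1 GB remain.
Put 3 GB in drive 6; 0 GB remain.
12 drives × 8 GB = 96 GB; used 84 GB; unused 12 GB.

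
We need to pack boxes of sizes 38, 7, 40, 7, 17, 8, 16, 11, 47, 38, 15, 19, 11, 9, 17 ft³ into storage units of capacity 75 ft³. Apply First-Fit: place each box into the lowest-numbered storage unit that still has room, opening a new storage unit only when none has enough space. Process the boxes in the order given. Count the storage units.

5

Put 38 ft³ in storage unit 1; 37 ft³ remain.
Put 7 ft³ in storage unit 1; 30 ft³ remain.
Put 40 ft³ in storage unit 2; 35 ft³ remain.
Put 7 ft³ in storage unit 1; 23 ft³ remain.
Put 17 ft³ in storage unit 1; 6 ft³ remain.
Put 8 ft³ in storage unit 2; 27 ft³ remain.
Put 16 ft³ in storage unit 2; 11 ft³ remain.
Put 11 ft³ in storage unit 2; 0 ft³ remain.
Put 47 ft³ in storage unit 3; 28 ft³ remain.
Put 38 ft³ in storage unit 4; 37 ft³ remain.
Put 15 ft³ in storage unit 3; 13 ft³ remain.
Put 19 ft³ in storage unit 4; 18 ft³ remain.
Put 11 ft³ in storage unit 3; 2 ft³ remain.
Put 9 ft³ in storage unit 4; 9 ft³ remain.
Put 17 ft³ in storage unit 5; 58 ft³ remain.
Final storage units: [38,7,7,17] [40,8,16,11] [47,15,11] [38,19,9] [17].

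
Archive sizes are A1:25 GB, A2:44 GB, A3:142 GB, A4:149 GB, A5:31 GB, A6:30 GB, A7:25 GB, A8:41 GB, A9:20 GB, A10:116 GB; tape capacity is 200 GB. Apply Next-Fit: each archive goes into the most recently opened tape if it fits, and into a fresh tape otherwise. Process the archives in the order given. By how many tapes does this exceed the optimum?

Next-Fit: [25,44] [142] [149,31] [30,25,41,20] [116] → 5 tapes.
Total size 623 GB; any packing needs at least ⌈623/200⌉ = 4 tapes.
An optimal packing achieves that bound: [149,44] [142,41] [116,31,30,20] [25,25] → 4 tapes.
Excess: 5 − 4 = 1.

1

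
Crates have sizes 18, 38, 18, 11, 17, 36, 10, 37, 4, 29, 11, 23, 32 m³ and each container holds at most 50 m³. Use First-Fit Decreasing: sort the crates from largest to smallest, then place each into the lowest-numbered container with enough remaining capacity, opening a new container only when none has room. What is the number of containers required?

Sorted descending: 38, 37, 36, 32, 29, 23, 18, 18, 17, 11, 11, 10, 4.
38 m³ → container 1 (remaining 12 m³)
37 m³ → container 2 (remaining 13 m³)
36 m³ → container 3 (remaining 14 m³)
32 m³ → container 4 (remaining 18 m³)
29 m³ → container 5 (remaining 21 m³)
23 m³ → container 6 (remaining 27 m³)
18 m³ → container 4 (remaining 0 m³)
18 m³ → container 5 (remaining 3 m³)
17 m³ → container 6 (remaining 10 m³)
11 m³ → container 1 (remaining 1 m³)
11 m³ → container 2 (remaining 2 m³)
10 m³ → container 3 (remaining 4 m³)
4 m³ → container 3 (remaining 0 m³)
Final containers: [38,11] [37,11] [36,10,4] [32,18] [29,18] [23,17].

6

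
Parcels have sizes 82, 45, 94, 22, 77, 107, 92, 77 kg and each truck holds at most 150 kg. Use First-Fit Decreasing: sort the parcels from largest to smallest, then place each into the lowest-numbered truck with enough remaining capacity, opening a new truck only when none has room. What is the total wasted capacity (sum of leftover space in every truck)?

304

Sorted descending: 107, 94, 92, 82, 77, 77, 45, 22.
Put 107 kg in truck 1; 43 kg remain.
Put 94 kg in truck 2; 56 kg remain.
Put 92 kg in truck 3; 58 kg remain.
Put 82 kg in truck 4; 68 kg remain.
Put 77 kg in truck 5; 73 kg remain.
Put 77 kg in truck 6; 73 kg remain.
Put 45 kg in truck 2; 11 kg remain.
Put 22 kg in truck 1; 21 kg remain.
6 trucks × 150 kg = 900 kg; used 596 kg; unused 304 kg.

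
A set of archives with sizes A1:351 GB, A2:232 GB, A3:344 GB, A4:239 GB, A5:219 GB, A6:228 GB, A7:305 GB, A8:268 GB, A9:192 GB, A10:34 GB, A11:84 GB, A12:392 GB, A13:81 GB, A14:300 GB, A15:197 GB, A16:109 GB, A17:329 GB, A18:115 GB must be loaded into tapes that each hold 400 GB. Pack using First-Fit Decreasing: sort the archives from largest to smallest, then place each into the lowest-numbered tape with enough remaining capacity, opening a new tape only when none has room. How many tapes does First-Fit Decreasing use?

Sorted descending: 392, 351, 344, 329, 305, 300, 268, 239, 232, 228, 219, 197, 192, 115, 109, 84, 81, 34.
Put 392 GB in tape 1; 8 GB remain.
Put 351 GB in tape 2; 49 GB remain.
Put 344 GB in tape 3; 56 GB remain.
Put 329 GB in tape 4; 71 GB remain.
Put 305 GB in tape 5; 95 GB remain.
Put 300 GB in tape 6; 100 GB remain.
Put 268 GB in tape 7; 132 GB remain.
Put 239 GB in tape 8; 161 GB remain.
Put 232 GB in tape 9; 168 GB remain.
Put 228 GB in tape 10; 172 GB remain.
Put 219 GB in tape 11; 181 GB remain.
Put 197 GB in tape 12; 203 GB remain.
Put 192 GB in tape 12; 11 GB remain.
Put 115 GB in tape 7; 17 GB remain.
Put 109 GB in tape 8; 52 GB remain.
Put 84 GB in tape 5; 11 GB remain.
Put 81 GB in tape 6; 19 GB remain.
Put 34 GB in tape 2; 15 GB remain.

12 tapes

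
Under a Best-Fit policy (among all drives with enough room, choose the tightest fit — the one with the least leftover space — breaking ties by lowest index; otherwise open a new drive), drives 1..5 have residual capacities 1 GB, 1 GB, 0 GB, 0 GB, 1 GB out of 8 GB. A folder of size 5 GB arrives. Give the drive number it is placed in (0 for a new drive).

No drive has ≥ 5 GB free, so a new drive is opened.

0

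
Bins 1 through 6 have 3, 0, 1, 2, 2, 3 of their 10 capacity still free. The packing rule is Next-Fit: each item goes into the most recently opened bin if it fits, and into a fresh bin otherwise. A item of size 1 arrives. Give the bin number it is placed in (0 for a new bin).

6

Next-Fit only looks at bin 6, which has 3 free.
1 fits there.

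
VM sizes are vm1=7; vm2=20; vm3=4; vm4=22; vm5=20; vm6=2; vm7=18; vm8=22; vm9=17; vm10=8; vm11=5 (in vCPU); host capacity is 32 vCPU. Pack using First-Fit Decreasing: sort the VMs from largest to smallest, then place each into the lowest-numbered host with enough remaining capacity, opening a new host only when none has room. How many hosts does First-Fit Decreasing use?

6 hosts

Sorted descending: 22, 22, 20, 20, 18, 17, 8, 7, 5, 4, 2.
22 vCPU → host 1 (remaining 10 vCPU)
22 vCPU → host 2 (remaining 10 vCPU)
20 vCPU → host 3 (remaining 12 vCPU)
20 vCPU → host 4 (remaining 12 vCPU)
18 vCPU → host 5 (remaining 14 vCPU)
17 vCPU → host 6 (remaining 15 vCPU)
8 vCPU → host 1 (remaining 2 vCPU)
7 vCPU → host 2 (remaining 3 vCPU)
5 vCPU → host 3 (remaining 7 vCPU)
4 vCPU → host 3 (remaining 3 vCPU)
2 vCPU → host 1 (remaining 0 vCPU)
Final hosts: [22,8,2] [22,7] [20,5,4] [20] [18] [17].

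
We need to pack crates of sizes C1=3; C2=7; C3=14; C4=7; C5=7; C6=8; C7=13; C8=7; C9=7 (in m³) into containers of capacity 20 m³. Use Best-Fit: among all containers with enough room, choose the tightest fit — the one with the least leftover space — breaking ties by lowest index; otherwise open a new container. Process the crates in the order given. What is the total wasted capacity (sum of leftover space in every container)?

27

Put C1 (3 m³) in container 1; 17 m³ remain.
Put C2 (7 m³) in container 1; 10 m³ remain.
Put C3 (14 m³) in container 2; 6 m³ remain.
Put C4 (7 m³) in container 1; 3 m³ remain.
Put C5 (7 m³) in container 3; 13 m³ remain.
Put C6 (8 m³) in container 3; 5 m³ remain.
Put C7 (13 m³) in container 4; 7 m³ remain.
Put C8 (7 m³) in container 4; 0 m³ remain.
Put C9 (7 m³) in container 5; 13 m³ remain.
5 containers × 20 m³ = 100 m³; used 73 m³; unused 27 m³.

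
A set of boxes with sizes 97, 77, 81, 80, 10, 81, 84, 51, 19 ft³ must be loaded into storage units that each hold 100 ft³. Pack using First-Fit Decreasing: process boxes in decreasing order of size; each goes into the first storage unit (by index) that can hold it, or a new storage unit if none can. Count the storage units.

Sorted descending: 97, 84, 81, 81, 80, 77, 51, 19, 10.
Put 97 ft³ in storage unit 1; 3 ft³ remain.
Put 84 ft³ in storage unit 2; 16 ft³ remain.
Put 81 ft³ in storage unit 3; 19 ft³ remain.
Put 81 ft³ in storage unit 4; 19 ft³ remain.
Put 80 ft³ in storage unit 5; 20 ft³ remain.
Put 77 ft³ in storage unit 6; 23 ft³ remain.
Put 51 ft³ in storage unit 7; 49 ft³ remain.
Put 19 ft³ in storage unit 3; 0 ft³ remain.
Put 10 ft³ in storage unit 2; 6 ft³ remain.

7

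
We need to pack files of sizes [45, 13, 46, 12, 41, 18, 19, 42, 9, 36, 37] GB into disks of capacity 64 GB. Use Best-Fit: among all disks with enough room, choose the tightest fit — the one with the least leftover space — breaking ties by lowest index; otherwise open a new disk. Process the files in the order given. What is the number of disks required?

disk 1: place 45 GB, 19 GB left
disk 1: place 13 GB, 6 GB left
disk 2: place 46 GB, 18 GB left
disk 2: place 12 GB, 6 GB left
disk 3: place 41 GB, 23 GB left
disk 3: place 18 GB, 5 GB left
disk 4: place 19 GB, 45 GB left
disk 4: place 42 GB, 3 GB left
disk 5: place 9 GB, 55 GB left
disk 5: place 36 GB, 19 GB left
disk 6: place 37 GB, 27 GB left
Final disks: [45,13] [46,12] [41,18] [19,42] [9,36] [37].

6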